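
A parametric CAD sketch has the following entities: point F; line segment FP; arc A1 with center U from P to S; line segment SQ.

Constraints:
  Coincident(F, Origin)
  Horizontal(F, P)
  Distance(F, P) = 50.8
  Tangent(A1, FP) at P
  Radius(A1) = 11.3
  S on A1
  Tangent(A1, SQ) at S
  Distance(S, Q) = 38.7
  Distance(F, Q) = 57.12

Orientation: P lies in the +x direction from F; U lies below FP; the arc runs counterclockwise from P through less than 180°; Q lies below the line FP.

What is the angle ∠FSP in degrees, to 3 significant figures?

128°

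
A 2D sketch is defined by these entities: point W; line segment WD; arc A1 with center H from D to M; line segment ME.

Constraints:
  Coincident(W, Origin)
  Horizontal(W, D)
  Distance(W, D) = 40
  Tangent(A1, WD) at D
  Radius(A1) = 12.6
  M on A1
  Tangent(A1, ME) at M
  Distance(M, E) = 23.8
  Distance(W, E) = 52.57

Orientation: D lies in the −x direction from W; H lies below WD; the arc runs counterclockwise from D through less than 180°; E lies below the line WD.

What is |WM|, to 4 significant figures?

53.90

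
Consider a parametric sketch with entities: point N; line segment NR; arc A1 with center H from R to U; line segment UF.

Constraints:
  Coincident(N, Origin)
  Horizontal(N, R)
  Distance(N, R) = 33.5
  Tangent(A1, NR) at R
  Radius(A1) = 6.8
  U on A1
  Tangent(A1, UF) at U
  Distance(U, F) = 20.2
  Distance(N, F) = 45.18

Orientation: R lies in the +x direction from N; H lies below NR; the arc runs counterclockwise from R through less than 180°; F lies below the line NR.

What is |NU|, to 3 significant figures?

28.9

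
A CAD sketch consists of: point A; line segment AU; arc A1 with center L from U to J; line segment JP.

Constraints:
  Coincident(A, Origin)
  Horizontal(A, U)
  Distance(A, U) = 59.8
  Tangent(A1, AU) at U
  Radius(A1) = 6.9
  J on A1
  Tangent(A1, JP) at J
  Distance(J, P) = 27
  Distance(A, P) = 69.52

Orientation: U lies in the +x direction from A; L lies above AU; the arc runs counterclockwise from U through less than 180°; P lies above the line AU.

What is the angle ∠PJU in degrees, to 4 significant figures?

128.2°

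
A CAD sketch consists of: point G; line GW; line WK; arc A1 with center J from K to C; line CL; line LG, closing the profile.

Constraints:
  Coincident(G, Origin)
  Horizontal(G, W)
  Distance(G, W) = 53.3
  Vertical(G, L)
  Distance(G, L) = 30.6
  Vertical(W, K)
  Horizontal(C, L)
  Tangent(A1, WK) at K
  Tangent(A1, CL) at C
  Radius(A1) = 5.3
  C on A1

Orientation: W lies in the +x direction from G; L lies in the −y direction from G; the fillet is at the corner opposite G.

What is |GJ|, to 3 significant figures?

54.3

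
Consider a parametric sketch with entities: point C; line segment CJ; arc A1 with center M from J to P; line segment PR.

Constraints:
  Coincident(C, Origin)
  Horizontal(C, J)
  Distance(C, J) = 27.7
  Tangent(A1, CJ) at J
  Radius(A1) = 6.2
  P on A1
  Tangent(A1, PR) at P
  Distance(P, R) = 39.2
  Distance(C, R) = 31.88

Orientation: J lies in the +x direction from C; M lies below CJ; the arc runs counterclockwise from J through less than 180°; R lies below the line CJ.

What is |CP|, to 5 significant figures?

23.113

C is at the origin; CJ is horizontal with |CJ| = 27.7 and J on the +x side, so J = (27.700, 0.0000). Since A1 is tangent to CJ there, MJ ⟂ CJ, so M = J + (0, -6.2) = (27.700, -6.2000). Since MP ⟂ PR (tangency), |MR| = √(6.2² + 39.2²) = 39.687 regardless of where P sits on A1. So R lies on both circle(C, 31.88) and circle(M, 39.687); the below-CJ intersection is R = (-2.6526, -31.769). P is the foot of the tangent from R: P = (23.014, -2.1405).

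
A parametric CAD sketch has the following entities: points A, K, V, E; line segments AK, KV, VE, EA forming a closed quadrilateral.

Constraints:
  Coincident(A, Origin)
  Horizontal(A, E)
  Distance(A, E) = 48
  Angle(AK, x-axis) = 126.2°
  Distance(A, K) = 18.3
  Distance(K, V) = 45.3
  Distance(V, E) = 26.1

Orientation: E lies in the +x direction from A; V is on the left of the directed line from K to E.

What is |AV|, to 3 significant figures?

40.4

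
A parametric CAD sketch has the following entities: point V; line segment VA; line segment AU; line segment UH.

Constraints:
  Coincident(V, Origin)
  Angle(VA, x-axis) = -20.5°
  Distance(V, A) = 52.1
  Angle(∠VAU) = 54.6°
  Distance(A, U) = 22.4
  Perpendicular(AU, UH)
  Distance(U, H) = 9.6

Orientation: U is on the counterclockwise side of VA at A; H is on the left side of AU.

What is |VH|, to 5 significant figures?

33.777

V is at the origin; VA runs at -20.5° with length 52.1, so A = 52.1·(cos -20.5°, sin -20.5°) = (48.801, -18.246). ∠VAU = 54.6°, so AU runs at -20.5° + (180° − 54.6°) = 104.90° from the x-axis; with |AU| = 22.4, U = A + 22.4·(cos 104.90°, sin 104.90°) = (43.041, 3.4010). AU is perpendicular to UH; with |UH| = 9.6 on the left of AU, H = U + 9.6·(-0.96638, -0.25713) = (33.764, 0.93254). Then |VH| = |H − V| = 33.777.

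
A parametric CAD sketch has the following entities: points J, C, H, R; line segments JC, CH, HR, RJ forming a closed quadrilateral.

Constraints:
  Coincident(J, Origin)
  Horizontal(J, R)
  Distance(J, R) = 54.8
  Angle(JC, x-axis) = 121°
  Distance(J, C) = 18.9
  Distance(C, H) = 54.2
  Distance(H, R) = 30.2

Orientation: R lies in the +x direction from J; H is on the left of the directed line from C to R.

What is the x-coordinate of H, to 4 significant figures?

43.19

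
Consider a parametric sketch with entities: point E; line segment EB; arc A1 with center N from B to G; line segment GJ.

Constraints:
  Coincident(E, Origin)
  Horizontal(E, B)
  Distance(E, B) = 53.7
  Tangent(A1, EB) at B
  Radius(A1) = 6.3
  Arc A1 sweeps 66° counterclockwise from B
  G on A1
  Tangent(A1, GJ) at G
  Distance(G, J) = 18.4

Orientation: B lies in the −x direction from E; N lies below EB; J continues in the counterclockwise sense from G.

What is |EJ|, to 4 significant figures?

70.02

E is at the origin; EB is horizontal with |EB| = 53.7 and B on the −x side, so B = (-53.70, 0.000). The tangent condition forces NB to be normal to EB, so N = B + (0, -6.3) = (-53.70, -6.300). On A1, B sits at bearing 90° from N; a 66° counterclockwise sweep puts G at bearing 156°, so G = N + 6.3·(cos 156°, sin 156°) = (-59.46, -3.738). The tangent condition forces NG to be normal to GJ, so GJ runs along (−sin 156°, cos 156°); with |GJ| = 18.4, J = (-66.94, -20.55). Then |EJ| = |J − E| = 70.02.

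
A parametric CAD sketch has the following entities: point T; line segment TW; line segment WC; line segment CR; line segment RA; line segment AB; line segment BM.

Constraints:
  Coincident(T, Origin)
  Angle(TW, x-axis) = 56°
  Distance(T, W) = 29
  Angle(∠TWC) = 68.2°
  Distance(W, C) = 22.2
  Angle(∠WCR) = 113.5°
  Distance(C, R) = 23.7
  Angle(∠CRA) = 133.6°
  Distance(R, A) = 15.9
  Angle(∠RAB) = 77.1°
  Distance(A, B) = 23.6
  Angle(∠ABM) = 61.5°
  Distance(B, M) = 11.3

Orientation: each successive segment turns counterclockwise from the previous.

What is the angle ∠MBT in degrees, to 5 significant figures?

70.065°

T is at the origin; TW runs at 56.0° with length 29.0, so W = (16.217, 24.042). ∠TWC = 68.2° gives WC at 167.80° from the x-axis; with |WC| = 22.2, C = (-5.4820, 28.734). ∠WCR = 113.5° gives CR at -125.70° from the x-axis; with |CR| = 23.7, R = (-19.312, 9.4871). ∠CRA = 133.6° gives RA at -79.300° from the x-axis; with |RA| = 15.9, A = (-16.360, -6.1364). ∠RAB = 77.1° gives AB at 23.600° from the x-axis; with |AB| = 23.6, B = (5.2663, 3.3118). ∠ABM = 61.5° gives BM at 142.10° from the x-axis; with |BM| = 11.3, M = (-3.6504, 10.253). Then cos ∠MBT = BM·BT / (|BM||BT|), giving 70.065°.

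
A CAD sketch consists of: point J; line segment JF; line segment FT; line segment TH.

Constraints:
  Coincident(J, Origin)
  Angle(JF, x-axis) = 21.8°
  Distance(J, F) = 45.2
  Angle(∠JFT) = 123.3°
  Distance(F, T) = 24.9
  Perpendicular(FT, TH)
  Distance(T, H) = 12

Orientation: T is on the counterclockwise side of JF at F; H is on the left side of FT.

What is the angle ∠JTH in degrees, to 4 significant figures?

52.77°

J is at the origin; JF runs at 21.8° with length 45.2, so F = 45.2·(cos 21.8°, sin 21.8°) = (41.97, 16.79). ∠JFT = 123.3°, so FT runs at 21.8° + (180° − 123.3°) = 78.50° from the x-axis; with |FT| = 24.9, T = F + 24.9·(cos 78.50°, sin 78.50°) = (46.93, 41.19). FT ⟂ TH; with |TH| = 12.0 on the left of FT, H = T + 12.0·(-0.9799, 0.1994) = (35.17, 43.58). Then cos ∠JTH = TJ·TH / (|TJ||TH|), giving 52.77°.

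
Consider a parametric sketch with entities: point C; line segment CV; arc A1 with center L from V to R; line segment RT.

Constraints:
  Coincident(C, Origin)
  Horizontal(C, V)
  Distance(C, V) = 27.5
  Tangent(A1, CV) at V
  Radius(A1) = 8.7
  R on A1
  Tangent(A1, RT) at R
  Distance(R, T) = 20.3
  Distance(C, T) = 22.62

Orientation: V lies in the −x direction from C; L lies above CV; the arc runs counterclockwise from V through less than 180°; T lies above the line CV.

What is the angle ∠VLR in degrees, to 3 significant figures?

56.3°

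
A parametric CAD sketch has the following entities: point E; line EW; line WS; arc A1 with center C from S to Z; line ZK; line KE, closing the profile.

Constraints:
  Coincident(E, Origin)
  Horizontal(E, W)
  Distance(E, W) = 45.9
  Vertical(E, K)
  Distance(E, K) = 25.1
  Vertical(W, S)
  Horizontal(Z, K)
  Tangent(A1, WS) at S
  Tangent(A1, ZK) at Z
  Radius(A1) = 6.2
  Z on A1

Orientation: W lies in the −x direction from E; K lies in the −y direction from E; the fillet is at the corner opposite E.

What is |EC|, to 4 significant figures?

43.97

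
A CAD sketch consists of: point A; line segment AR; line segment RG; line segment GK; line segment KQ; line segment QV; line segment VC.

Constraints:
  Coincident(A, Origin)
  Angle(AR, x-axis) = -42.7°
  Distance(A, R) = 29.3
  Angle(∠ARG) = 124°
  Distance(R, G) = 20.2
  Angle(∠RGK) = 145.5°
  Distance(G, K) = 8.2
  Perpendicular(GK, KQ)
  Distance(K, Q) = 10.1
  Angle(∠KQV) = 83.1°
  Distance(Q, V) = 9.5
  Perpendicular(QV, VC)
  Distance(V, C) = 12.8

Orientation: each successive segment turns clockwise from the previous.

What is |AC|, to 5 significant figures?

47.519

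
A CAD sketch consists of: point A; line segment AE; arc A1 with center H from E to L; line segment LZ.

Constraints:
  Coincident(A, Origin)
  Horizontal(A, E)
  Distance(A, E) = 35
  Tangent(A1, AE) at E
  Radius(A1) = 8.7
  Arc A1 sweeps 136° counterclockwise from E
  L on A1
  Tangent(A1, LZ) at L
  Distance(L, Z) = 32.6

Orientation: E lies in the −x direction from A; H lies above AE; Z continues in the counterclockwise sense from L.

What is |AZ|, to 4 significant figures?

64.50

A is at the origin; A and E share the same y with |AE| = 35.0 and E on the −x side, so E = (-35.00, 0.000). The tangent condition forces HE to be normal to AE, so H = E + (0, 8.7) = (-35.00, 8.700). On A1, E sits at bearing -90° from H; a 136° counterclockwise sweep puts L at bearing 46°, so L = H + 8.7·(cos 46°, sin 46°) = (-28.96, 14.96). The tangent condition forces HL to be normal to LZ, so LZ runs along (−sin 46°, cos 46°); with |LZ| = 32.6, Z = (-52.41, 37.60). Then |AZ| = |Z − A| = 64.50.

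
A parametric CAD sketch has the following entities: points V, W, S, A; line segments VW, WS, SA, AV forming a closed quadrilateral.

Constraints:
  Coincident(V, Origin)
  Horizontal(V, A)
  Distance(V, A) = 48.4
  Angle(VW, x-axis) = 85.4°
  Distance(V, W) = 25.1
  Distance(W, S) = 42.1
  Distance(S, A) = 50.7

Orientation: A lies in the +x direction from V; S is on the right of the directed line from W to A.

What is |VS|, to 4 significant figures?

17.07

Checks: |WS| = 42.10 ✓; |SA| = 50.70 ✓.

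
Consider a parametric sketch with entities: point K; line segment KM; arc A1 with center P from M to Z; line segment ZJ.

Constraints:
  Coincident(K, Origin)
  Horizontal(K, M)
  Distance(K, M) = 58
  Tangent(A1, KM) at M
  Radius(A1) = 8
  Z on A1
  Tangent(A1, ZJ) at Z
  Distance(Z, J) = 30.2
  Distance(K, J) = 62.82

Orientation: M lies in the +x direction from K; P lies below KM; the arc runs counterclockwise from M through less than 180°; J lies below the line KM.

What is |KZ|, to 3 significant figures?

50.6

K is at the origin; KM is horizontal with |KM| = 58.0 and M on the +x side, so M = (58.0, 0.00). A1 meets KM tangentially, so PM is at right angles to KM, so P = M + (0, -8) = (58.0, -8.00). Since PZ ⟂ ZJ (tangency), |PJ| = √(8.0² + 30.2²) = 31.2 regardless of where Z sits on A1. So J lies on both circle(K, 62.82) and circle(P, 31.2); the below-KM intersection is J = (49.9, -38.2). Z is the foot of the tangent from J: Z = (50.0, -7.97).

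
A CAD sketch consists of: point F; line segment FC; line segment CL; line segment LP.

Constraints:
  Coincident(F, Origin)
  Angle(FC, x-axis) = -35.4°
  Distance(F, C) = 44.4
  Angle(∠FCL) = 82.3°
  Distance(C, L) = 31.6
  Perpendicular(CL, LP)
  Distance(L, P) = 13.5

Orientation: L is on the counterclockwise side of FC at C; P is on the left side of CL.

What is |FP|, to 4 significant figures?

39.85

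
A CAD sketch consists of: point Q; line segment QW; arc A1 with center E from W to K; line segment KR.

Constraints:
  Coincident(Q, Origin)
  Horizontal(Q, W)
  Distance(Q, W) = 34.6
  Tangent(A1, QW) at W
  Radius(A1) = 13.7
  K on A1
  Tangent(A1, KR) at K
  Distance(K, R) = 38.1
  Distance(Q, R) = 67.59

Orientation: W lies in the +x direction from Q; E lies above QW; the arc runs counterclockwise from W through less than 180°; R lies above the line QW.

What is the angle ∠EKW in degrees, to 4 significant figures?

39.72°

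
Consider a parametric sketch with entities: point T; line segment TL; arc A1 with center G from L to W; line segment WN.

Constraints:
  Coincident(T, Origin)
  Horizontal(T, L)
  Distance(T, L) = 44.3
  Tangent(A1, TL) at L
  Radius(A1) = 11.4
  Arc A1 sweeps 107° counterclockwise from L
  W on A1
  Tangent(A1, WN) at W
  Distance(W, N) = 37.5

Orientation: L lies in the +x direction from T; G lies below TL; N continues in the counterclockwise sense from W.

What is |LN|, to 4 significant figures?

50.59

T is at the origin; T and L share the same y with |TL| = 44.3 and L on the +x side, so L = (44.30, 0.000). The tangent condition forces GL to be normal to TL, so G = L + (0, -11.4) = (44.30, -11.40). On A1, L sits at bearing 90° from G; a 107° counterclockwise sweep puts W at bearing 197°, so W = G + 11.4·(cos 197°, sin 197°) = (33.40, -14.73). The tangent condition forces GW to be normal to WN, so WN runs along (−sin 197°, cos 197°); with |WN| = 37.5, N = (44.36, -50.59). Then |LN| = |N − L| = 50.59.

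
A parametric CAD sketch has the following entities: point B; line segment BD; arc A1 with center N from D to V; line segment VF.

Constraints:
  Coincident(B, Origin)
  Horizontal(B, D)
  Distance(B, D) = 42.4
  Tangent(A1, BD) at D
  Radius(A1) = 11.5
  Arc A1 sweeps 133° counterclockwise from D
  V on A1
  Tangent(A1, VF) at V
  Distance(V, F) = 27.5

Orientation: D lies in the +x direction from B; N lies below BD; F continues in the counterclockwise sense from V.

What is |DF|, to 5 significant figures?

40.789

B is at the origin; B and D share the same y with |BD| = 42.4 and D on the +x side, so D = (42.400, 0.0000). Since A1 is tangent to BD there, ND ⟂ BD, so N = D + (0, -11.5) = (42.400, -11.500). On A1, D sits at bearing 90° from N; a 133° counterclockwise sweep puts V at bearing 223°, so V = N + 11.5·(cos 223°, sin 223°) = (33.989, -19.343). Since A1 is tangent to VF there, NV ⟂ VF, so VF runs along (−sin 223°, cos 223°); with |VF| = 27.5, F = (52.744, -39.455). Then |DF| = |F − D| = 40.789.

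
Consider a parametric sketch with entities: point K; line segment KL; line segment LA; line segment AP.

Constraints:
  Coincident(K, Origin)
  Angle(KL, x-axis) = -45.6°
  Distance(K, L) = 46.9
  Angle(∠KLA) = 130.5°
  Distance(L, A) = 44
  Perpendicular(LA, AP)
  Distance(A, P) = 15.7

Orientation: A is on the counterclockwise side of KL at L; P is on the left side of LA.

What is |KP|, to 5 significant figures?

77.089

K is at the origin; KL runs at -45.6° with length 46.9, so L = 46.9·(cos -45.6°, sin -45.6°) = (32.814, -33.509). ∠KLA = 130.5°, so LA runs at -45.6° + (180° − 130.5°) = 3.9000° from the x-axis; with |LA| = 44.0, A = L + 44.0·(cos 3.9000°, sin 3.9000°) = (76.712, -30.516). LA is perpendicular to AP; with |AP| = 15.7 on the left of LA, P = A + 15.7·(-0.068015, 0.99768) = (75.644, -14.852). Then |KP| = |P − K| = 77.089.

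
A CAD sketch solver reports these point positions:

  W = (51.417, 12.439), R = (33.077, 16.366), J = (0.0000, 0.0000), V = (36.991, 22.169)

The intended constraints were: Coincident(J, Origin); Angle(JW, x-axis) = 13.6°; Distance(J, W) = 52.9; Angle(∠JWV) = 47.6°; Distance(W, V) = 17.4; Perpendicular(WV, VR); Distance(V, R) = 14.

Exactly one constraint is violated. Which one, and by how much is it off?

Distance(V, R) = 14 — off by 7.00.

J = (0.00, 0.00) ✓; JW at 13.60° ✓; |JW| = 52.90 ✓; ∠JWV = 47.60° ✓; |WV| = 17.40 ✓; ∠(WV, VR) = 90.00° ✓; |VR| = 7.000 ✗.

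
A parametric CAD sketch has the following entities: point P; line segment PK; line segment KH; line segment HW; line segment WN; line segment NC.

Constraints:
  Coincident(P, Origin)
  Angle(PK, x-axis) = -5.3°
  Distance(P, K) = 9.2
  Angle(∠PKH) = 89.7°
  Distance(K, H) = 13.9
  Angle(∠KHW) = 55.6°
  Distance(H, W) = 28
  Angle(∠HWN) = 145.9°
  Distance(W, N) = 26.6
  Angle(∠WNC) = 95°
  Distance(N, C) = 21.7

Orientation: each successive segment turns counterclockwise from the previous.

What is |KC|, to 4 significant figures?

38.75

∠HWN = 145.9° gives WN at -116.5° from the x-axis; with |WN| = 26.6, N = (-25.89, -24.55). ∠WNC = 95.0° gives NC at -31.50° from the x-axis; with |NC| = 21.7, C = (-7.388, -35.89). Then |KC| = |C − K| = 38.75.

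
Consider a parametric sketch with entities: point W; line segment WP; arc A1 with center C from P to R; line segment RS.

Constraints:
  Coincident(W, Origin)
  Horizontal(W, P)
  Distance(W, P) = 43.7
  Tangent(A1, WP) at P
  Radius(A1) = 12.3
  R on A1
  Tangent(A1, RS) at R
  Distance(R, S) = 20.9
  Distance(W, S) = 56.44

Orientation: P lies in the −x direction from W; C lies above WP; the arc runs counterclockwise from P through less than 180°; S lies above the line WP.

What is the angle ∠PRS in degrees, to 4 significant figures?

120.6°

Checks: |CP| = 12.30 ✓; |CR| = 12.30 ✓; ∠(CR, RS) = 90.00° ✓; |RS| = 20.90 ✓; |WS| = 56.44 ✓.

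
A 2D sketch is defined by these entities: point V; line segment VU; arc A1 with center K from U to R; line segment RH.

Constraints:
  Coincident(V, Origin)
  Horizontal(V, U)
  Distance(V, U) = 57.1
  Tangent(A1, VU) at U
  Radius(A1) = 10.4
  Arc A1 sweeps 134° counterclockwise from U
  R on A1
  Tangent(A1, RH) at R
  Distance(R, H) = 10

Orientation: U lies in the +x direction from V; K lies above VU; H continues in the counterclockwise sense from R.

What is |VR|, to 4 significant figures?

66.94

V is at the origin; V and U share the same y with |VU| = 57.1 and U on the +x side, so U = (57.10, 0.000). Since A1 is tangent to VU there, KU ⟂ VU, so K = U + (0, 10.4) = (57.10, 10.40). On A1, U sits at bearing -90° from K; a 134° counterclockwise sweep puts R at bearing 44°, so R = K + 10.4·(cos 44°, sin 44°) = (64.58, 17.62). Then |VR| = |R − V| = 66.94.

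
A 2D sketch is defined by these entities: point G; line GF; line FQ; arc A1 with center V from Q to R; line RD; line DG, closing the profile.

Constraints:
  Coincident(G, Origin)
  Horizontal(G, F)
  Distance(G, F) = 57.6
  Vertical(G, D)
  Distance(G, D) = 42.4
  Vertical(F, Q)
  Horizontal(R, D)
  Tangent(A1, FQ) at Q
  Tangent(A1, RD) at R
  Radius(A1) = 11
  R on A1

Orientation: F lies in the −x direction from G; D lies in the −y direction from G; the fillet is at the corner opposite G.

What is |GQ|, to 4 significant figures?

65.60

G is at the origin; GF is horizontal with |GF| = 57.6 and F on the −x side, so F = (-57.60, 0.000). GD is vertical with |GD| = 42.4 and D on the −y side, so D = (0.000, -42.40). The virtual corner opposite G is at (-57.60, -42.40). Since A1 is tangent to FQ there, VQ ⟂ FQ and tangency of A1 to RD means the radius VR is perpendicular to RD, with radius 11.0, so the center V sits 11.0 in from both sides at V = (-46.60, -31.40). That places the tangent points at Q = (-57.60, -31.40) on FQ and R = (-46.60, -42.40) on RD. Then |GQ| = |Q − G| = 65.60.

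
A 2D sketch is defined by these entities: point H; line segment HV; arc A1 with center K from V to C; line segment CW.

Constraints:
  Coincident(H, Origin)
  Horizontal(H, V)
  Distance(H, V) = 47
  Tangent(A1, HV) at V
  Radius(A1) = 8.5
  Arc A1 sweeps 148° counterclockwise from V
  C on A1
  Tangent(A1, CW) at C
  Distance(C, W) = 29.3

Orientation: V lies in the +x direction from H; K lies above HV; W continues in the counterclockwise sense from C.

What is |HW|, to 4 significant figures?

41.06

On A1, V sits at bearing -90° from K; a 148° counterclockwise sweep puts C at bearing 58°, so C = K + 8.5·(cos 58°, sin 58°) = (51.50, 15.71). The tangent condition forces KC to be normal to CW, so CW runs along (−sin 58°, cos 58°); with |CW| = 29.3, W = (26.66, 31.24). Then |HW| = |W − H| = 41.06.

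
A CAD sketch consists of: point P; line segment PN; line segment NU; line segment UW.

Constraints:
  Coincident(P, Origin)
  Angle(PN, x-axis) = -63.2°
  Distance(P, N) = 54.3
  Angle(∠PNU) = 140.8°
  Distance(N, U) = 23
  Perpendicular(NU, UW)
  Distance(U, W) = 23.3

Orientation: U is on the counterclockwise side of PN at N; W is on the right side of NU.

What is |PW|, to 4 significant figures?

86.92

P is at the origin; PN runs at -63.2° with length 54.3, so N = 54.3·(cos -63.2°, sin -63.2°) = (24.48, -48.47). ∠PNU = 140.8°, so NU runs at -63.2° + (180° − 140.8°) = -24.00° from the x-axis; with |NU| = 23.0, U = N + 23.0·(cos -24.00°, sin -24.00°) = (45.49, -57.82). NU is perpendicular to UW; with |UW| = 23.3 on the right of NU, W = U + 23.3·(-0.4067, -0.9135) = (36.02, -79.11). Then |PW| = |W − P| = 86.92.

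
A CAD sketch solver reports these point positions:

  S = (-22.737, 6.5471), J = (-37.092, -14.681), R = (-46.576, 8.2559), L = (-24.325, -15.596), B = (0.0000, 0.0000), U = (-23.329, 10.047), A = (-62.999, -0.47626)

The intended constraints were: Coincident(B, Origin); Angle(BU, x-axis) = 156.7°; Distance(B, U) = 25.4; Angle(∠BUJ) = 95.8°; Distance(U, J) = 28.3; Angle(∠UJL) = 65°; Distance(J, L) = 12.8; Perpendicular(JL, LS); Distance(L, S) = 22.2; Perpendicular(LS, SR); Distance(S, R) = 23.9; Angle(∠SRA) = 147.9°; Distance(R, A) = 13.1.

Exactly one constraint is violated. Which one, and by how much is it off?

Distance(R, A) = 13.1 — off by 5.50.

B = (0.00, 0.00) ✓; BU at 156.7° ✓; |BU| = 25.40 ✓; ∠BUJ = 95.80° ✓; |UJ| = 28.30 ✓; ∠UJL = 65.00° ✓; |JL| = 12.80 ✓; ∠(JL, LS) = 90.00° ✓; |LS| = 22.20 ✓; ∠(LS, SR) = 90.00° ✓; |SR| = 23.90 ✓; ∠SRA = 147.9° ✓; |RA| = 18.60 ✗.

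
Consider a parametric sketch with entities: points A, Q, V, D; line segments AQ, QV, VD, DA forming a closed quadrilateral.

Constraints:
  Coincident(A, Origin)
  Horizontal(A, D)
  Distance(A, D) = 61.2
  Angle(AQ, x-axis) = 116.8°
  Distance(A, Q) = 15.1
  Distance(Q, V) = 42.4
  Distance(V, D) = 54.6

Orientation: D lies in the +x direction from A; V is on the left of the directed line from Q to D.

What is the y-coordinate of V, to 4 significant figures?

41.15

Checks: |QV| = 42.40 ✓; |VD| = 54.60 ✓.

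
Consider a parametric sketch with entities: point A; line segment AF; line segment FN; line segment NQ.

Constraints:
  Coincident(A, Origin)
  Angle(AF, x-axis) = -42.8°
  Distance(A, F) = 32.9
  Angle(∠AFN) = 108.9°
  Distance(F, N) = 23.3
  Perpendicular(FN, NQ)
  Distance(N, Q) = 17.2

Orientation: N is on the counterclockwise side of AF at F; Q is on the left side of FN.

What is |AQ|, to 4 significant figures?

36.70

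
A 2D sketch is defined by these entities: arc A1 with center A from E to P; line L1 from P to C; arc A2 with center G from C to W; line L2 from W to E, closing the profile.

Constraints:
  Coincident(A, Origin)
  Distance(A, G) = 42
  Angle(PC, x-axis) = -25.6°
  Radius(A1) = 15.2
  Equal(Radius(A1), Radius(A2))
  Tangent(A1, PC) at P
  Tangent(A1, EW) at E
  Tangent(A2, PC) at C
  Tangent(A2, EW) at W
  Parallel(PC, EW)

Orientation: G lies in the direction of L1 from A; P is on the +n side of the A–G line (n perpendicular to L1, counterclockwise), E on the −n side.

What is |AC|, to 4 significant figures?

44.67

The slot axis is L1's direction at -25.6°, so u = (cos -25.6°, sin -25.6°) = (0.9018, -0.4321) and n = (−sin -25.6°, cos -25.6°) = (0.4321, 0.9018). A is at the origin and G lies 42.0 along u from A, so G = 42.0·u = (37.88, -18.15). Tangency of A1 to both parallel lines with radius 15.2 puts P and E at A ± 15.2·n: P = (6.568, 13.71), E = (-6.568, -13.71). Equal radii place C and W the same way about G: C = G + 15.2·n = (44.44, -4.440), W = G − 15.2·n = (31.31, -31.86). Then |AC| = |C − A| = 44.67.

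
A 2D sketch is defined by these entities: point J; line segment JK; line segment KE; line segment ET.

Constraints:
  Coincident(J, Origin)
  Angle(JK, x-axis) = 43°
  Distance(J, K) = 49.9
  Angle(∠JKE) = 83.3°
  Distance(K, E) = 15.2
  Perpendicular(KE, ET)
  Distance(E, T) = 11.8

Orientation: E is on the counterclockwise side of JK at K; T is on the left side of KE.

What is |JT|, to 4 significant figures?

38.91

∠JKE = 83.3°, so KE runs at 43.0° + (180° − 83.3°) = 139.7° from the x-axis; with |KE| = 15.2, E = K + 15.2·(cos 139.7°, sin 139.7°) = (24.90, 43.86). The perpendicularity gives ET at right angles to KE; with |ET| = 11.8 on the left of KE, T = E + 11.8·(-0.6468, -0.7627) = (17.27, 34.86). Then |JT| = |T − J| = 38.91.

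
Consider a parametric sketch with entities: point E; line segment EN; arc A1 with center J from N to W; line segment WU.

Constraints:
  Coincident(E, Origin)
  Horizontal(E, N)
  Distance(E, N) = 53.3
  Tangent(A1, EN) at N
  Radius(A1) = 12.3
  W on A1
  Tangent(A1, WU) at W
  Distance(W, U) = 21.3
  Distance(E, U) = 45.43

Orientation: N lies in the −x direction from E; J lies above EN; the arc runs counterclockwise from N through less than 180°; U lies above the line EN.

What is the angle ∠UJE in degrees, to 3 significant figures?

55.3°

Checks: |JW| = 12.30 ✓; ∠(JW, WU) = 90.00° ✓; |WU| = 21.30 ✓; |EU| = 45.43 ✓.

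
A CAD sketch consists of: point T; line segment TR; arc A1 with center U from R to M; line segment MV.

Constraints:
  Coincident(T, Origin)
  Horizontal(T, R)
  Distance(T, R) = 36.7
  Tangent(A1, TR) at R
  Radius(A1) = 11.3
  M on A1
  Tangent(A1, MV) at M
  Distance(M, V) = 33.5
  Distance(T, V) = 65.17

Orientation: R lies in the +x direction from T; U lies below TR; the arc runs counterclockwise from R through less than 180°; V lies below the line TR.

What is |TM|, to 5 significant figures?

32.817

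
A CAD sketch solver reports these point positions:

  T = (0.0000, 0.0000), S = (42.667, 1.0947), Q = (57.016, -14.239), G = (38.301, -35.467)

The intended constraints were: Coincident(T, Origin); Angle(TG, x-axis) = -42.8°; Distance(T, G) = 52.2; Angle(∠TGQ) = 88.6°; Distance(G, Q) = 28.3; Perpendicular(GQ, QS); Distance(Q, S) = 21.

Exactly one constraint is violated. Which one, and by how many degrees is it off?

Perpendicular(GQ, QS) — off by 5.50°.

T = (0.00, 0.00) ✓; TG at -42.80° ✓; |TG| = 52.20 ✓; ∠TGQ = 88.60° ✓; |GQ| = 28.30 ✓; ∠(GQ, QS) = 84.50° ✗; |QS| = 21.00 ✓.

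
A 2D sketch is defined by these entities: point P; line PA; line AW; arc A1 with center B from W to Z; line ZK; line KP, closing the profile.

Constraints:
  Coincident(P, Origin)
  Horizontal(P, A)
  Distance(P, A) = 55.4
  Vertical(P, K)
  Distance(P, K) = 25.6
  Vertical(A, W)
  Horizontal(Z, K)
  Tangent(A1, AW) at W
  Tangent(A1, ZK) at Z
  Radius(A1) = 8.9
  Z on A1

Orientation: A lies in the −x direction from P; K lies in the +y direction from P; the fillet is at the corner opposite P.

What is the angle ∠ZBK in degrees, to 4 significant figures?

79.16°

P is at the origin; PA is horizontal with |PA| = 55.4 and A on the −x side, so A = (-55.40, 0.000). PK is vertical with |PK| = 25.6 and K on the +y side, so K = (0.000, 25.60). The virtual corner opposite P is at (-55.40, 25.60). The tangent condition forces BW to be normal to AW and since A1 is tangent to ZK there, BZ ⟂ ZK, with radius 8.9, so the center B sits 8.9 in from both sides at B = (-46.50, 16.70). That places the tangent points at W = (-55.40, 16.70) on AW and Z = (-46.50, 25.60) on ZK. Then cos ∠ZBK = BZ·BK / (|BZ||BK|), giving 79.16°.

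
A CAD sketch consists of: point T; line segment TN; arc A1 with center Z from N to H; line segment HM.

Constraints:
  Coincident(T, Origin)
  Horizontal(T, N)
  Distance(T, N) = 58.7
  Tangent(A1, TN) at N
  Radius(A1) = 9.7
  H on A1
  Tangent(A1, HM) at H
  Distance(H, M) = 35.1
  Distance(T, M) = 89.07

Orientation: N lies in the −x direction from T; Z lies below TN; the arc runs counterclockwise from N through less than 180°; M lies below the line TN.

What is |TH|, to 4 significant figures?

68.10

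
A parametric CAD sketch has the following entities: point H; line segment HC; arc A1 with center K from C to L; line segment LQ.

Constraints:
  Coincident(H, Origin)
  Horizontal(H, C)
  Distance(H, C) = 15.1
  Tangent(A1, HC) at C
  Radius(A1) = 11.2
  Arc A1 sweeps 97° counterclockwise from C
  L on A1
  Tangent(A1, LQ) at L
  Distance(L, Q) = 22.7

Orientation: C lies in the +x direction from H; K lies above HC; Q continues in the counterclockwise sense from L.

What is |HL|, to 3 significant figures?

29.1

H is at the origin; HC is horizontal with |HC| = 15.1 and C on the +x side, so C = (15.1, 0.00). The tangent condition forces KC to be normal to HC, so K = C + (0, 11.2) = (15.1, 11.2). On A1, C sits at bearing -90° from K; a 97° counterclockwise sweep puts L at bearing 7°, so L = K + 11.2·(cos 7°, sin 7°) = (26.2, 12.6). Then |HL| = |L − H| = 29.1.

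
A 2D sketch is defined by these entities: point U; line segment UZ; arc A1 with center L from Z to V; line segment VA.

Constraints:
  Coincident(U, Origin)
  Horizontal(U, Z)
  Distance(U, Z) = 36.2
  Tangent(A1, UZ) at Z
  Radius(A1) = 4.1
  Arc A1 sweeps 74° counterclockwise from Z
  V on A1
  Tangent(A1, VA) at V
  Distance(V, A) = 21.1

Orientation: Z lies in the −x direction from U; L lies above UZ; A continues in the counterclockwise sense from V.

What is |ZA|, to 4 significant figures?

25.22

U is at the origin; U and Z share the same y with |UZ| = 36.2 and Z on the −x side, so Z = (-36.20, 0.000). Tangency of A1 to UZ means the radius LZ is perpendicular to UZ, so L = Z + (0, 4.1) = (-36.20, 4.100). On A1, Z sits at bearing -90° from L; a 74° counterclockwise sweep puts V at bearing -16°, so V = L + 4.1·(cos -16°, sin -16°) = (-32.26, 2.970). A1 meets VA tangentially, so LV is at right angles to VA, so VA runs along (−sin -16°, cos -16°); with |VA| = 21.1, A = (-26.44, 23.25). Then |ZA| = |A − Z| = 25.22.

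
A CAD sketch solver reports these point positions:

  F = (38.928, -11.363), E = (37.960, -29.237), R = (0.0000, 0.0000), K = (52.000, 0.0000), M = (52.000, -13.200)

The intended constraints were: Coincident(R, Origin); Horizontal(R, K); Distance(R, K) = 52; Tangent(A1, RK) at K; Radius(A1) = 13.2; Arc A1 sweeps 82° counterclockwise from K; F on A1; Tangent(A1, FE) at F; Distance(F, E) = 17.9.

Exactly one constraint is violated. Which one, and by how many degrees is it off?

Tangent(A1, FE) at F — off by 4.90°.

R = (0.00, 0.00) ✓; R.y = 0.00, K.y = 0.00 ✓; |RK| = 52.00 ✓; ∠(MK, KR) = 90.00° ✓; |MK| = 13.20 ✓; bearing(M→F) − bearing(M→K) = 82.00° ✓; |MF| = 13.20 ✓; ∠(MF, FE) = 85.10° ✗; |FE| = 17.90 ✓.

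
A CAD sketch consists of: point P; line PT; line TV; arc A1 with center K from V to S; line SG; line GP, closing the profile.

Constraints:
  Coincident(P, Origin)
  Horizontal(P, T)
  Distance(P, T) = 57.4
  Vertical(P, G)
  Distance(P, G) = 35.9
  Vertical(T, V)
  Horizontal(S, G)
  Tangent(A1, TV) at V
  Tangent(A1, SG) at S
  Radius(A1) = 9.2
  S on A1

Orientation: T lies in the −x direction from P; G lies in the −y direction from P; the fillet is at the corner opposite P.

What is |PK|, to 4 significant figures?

55.10

P is at the origin; P and T share the same y with |PT| = 57.4 and T on the −x side, so T = (-57.40, 0.000). PG is vertical with |PG| = 35.9 and G on the −y side, so G = (0.000, -35.90). The virtual corner opposite P is at (-57.40, -35.90). Since A1 is tangent to TV there, KV ⟂ TV and A1 meets SG tangentially, so KS is at right angles to SG, with radius 9.2, so the center K sits 9.2 in from both sides at K = (-48.20, -26.70). Then |PK| = |K − P| = 55.10.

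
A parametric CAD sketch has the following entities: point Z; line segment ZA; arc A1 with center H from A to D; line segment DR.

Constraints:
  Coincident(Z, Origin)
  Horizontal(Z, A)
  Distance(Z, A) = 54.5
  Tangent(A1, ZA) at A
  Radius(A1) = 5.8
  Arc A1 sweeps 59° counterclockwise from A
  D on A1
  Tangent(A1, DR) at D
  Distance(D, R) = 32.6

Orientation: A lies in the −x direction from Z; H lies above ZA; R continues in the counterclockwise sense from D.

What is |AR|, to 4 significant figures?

37.68

Z is at the origin; Z and A share the same y with |ZA| = 54.5 and A on the −x side, so A = (-54.50, 0.000). A1 meets ZA tangentially, so HA is at right angles to ZA, so H = A + (0, 5.8) = (-54.50, 5.800). On A1, A sits at bearing -90° from H; a 59° counterclockwise sweep puts D at bearing -31°, so D = H + 5.8·(cos -31°, sin -31°) = (-49.53, 2.813). Since A1 is tangent to DR there, HD ⟂ DR, so DR runs along (−sin -31°, cos -31°); with |DR| = 32.6, R = (-32.74, 30.76). Then |AR| = |R − A| = 37.68.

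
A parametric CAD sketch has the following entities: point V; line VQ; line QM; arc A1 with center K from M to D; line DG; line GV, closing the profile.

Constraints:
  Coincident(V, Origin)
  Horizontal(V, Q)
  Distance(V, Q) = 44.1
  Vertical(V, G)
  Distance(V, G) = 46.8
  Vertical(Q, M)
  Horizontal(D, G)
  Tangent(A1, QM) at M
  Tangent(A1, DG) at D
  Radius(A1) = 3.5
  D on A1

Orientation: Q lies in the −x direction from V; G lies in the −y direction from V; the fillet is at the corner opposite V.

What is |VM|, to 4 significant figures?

61.80

V is at the origin; VQ is horizontal with |VQ| = 44.1 and Q on the −x side, so Q = (-44.10, 0.000). V and G share the same x with |VG| = 46.8 and G on the −y side, so G = (0.000, -46.80). The virtual corner opposite V is at (-44.10, -46.80). Since A1 is tangent to QM there, KM ⟂ QM and tangency of A1 to DG means the radius KD is perpendicular to DG, with radius 3.5, so the center K sits 3.5 in from both sides at K = (-40.60, -43.30). That places the tangent points at M = (-44.10, -43.30) on QM and D = (-40.60, -46.80) on DG. Then |VM| = |M − V| = 61.80.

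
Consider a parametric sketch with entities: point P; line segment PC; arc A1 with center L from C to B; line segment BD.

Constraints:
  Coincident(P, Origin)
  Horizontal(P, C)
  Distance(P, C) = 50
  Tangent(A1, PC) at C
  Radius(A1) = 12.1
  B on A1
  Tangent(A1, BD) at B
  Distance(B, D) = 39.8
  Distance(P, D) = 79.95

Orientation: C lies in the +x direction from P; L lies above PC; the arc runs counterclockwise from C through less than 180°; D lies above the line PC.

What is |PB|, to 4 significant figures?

63.36

Checks: |PC| = 50.00 ✓; |LB| = 12.10 ✓; ∠(LB, BD) = 90.00° ✓; |BD| = 39.80 ✓; |PD| = 79.95 ✓.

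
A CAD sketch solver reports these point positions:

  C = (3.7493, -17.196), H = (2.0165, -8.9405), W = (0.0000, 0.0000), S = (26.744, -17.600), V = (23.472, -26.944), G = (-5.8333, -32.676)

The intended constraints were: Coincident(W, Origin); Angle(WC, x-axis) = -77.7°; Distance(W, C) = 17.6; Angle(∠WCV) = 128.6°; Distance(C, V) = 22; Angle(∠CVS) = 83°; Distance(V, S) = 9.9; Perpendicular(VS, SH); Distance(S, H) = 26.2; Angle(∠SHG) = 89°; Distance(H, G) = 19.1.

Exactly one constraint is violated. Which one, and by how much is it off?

Distance(H, G) = 19.1 — off by 5.90.

W = (0.00, 0.00) ✓; WC at -77.70° ✓; |WC| = 17.60 ✓; ∠WCV = 128.6° ✓; |CV| = 22.00 ✓; ∠CVS = 83.00° ✓; |VS| = 9.900 ✓; ∠(VS, SH) = 90.00° ✓; |SH| = 26.20 ✓; ∠SHG = 89.00° ✓; |HG| = 25.00 ✗.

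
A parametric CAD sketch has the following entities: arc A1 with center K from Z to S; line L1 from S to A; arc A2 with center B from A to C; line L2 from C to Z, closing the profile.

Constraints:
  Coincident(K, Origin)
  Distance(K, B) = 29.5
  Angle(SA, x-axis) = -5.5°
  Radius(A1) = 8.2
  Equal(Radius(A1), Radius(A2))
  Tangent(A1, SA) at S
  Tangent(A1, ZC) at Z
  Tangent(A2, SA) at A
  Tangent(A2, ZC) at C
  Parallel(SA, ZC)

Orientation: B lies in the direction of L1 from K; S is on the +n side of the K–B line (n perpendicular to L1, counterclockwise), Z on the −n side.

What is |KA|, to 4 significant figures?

30.62

The slot axis is L1's direction at -5.5°, so u = (cos -5.5°, sin -5.5°) = (0.9954, -0.09585) and n = (−sin -5.5°, cos -5.5°) = (0.09585, 0.9954). K is at the origin and B lies 29.5 along u from K, so B = 29.5·u = (29.36, -2.827). Tangency of A1 to both parallel lines with radius 8.2 puts S and Z at K ± 8.2·n: S = (0.7859, 8.162), Z = (-0.7859, -8.162). Equal radii place A and C the same way about B: A = B + 8.2·n = (30.15, 5.335), C = B − 8.2·n = (28.58, -10.99). Then |KA| = |A − K| = 30.62.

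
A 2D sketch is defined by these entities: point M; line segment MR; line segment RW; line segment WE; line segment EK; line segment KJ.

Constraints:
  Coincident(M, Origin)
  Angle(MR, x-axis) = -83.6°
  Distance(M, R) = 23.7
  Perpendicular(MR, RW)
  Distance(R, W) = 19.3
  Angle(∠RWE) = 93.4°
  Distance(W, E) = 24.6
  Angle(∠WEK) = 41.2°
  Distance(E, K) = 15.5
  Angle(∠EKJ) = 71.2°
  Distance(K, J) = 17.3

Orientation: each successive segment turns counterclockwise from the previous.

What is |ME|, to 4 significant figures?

20.78

M is at the origin; MR runs at -83.6° with length 23.7, so R = (2.642, -23.55). MR ⟂ RW, so RW runs at 6.400°; with |RW| = 19.3, W = (21.82, -21.40). ∠RWE = 93.4° gives WE at 93.00° from the x-axis; with |WE| = 24.6, E = (20.53, 3.165). Then |ME| = |E − M| = 20.78.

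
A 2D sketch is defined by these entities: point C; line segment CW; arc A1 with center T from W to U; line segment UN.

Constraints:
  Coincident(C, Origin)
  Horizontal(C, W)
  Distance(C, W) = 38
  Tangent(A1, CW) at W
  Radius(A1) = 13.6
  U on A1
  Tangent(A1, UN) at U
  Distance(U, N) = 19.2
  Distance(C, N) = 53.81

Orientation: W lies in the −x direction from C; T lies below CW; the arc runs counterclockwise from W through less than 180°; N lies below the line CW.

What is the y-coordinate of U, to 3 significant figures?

-21.0

C is at the origin; C and W share the same y with |CW| = 38.0 and W on the −x side, so W = (-38.0, 0.00). Since A1 is tangent to CW there, TW ⟂ CW, so T = W + (0, -13.6) = (-38.0, -13.6). Since TU ⟂ UN (tangency), |TN| = √(13.6² + 19.2²) = 23.5 regardless of where U sits on A1. So N lies on both circle(C, 53.81) and circle(T, 23.5); the below-CW intersection is N = (-39.0, -37.1). U is the foot of the tangent from N: U = (-49.4, -21.0).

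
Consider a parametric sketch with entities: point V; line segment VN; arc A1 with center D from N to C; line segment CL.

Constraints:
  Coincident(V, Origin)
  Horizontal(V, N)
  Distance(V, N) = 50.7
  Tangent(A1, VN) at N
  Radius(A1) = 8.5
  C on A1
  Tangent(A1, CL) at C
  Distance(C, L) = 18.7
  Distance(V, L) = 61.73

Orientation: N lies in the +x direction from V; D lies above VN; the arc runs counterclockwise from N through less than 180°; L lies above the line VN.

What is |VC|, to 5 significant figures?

59.892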